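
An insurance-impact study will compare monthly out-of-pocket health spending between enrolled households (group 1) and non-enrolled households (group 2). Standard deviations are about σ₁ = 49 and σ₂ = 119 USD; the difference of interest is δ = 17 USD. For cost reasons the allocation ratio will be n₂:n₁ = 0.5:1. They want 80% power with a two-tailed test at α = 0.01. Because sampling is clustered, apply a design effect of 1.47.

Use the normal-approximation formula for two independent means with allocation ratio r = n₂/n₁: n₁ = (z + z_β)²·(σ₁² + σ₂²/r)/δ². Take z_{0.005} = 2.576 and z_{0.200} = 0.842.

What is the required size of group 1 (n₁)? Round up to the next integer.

n₁ = 1826

n₁ = (z_{α/2} + z_β)² · (σ₁² + σ₂²/r) / δ²
   = (2.576 + 0.842)² · (49² + 119²/0.5) / 17²
   = 11.6827 · (2401 + 28322) / 289
   = 11.6827 · 30723 / 289
   = 1241.97
Design effect: 1.47 × 1241.97 = 1825.69.
Round up → n₁ = 1826; n₂ = r·n₁ = 0.5 × 1826 = 913.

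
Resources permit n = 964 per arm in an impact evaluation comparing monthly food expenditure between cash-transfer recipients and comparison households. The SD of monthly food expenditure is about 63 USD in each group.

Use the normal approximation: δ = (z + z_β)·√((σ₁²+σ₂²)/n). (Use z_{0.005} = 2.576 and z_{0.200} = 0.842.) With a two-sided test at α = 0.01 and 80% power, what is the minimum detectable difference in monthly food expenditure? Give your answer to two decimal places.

Minimum detectable difference ≈ 9.81 USD

δ = (z_{α/2} + z_β) · √((σ₁²+σ₂²)/n)
  = (2.576 + 0.842) · √(7938/964)
  = 3.418 · √8.2344
  = 3.418 · 2.8696
  = 9.8082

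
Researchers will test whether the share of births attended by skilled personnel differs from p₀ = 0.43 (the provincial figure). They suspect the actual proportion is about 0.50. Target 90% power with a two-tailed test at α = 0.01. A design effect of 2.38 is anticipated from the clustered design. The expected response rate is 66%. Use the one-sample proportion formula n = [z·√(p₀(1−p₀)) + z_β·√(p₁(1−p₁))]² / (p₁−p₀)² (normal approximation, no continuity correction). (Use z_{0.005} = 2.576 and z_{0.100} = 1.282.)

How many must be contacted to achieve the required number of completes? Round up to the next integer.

n = 2703

n = [z_{α/2}·√(p₀q₀) + z_β·√(p₁q₁)]² / (p₁ − p₀)²
  = [2.576·√(0.43·0.57) + 1.282·√(0.50·0.50)]² / (0.07)²
  = [2.576·0.4951 + 1.282·0.5000]² / 0.0049
  = [1.9163]² / 0.0049
  = 749.44
Design effect: 2.38 × 749.44 = 1783.67.
Adjust for 66% response: 1783.67 / 0.66 = 2702.53.
Round up → n = 2703.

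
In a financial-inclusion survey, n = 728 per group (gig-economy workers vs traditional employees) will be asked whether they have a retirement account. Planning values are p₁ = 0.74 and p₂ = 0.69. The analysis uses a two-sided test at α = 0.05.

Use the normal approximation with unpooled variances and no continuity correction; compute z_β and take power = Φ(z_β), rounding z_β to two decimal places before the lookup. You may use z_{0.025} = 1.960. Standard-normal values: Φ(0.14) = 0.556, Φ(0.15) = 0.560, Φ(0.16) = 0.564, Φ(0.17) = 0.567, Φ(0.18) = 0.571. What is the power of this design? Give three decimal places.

Power ≈ 0.564

z_β = |p₁−p₂|·√(n/[p₁q₁+p₂q₂]) − z_{α/2}
    = 0.05 · √(728/0.4063) − 1.960
    = 0.05 · 42.3294 − 1.960
    = 2.1165 − 1.960 = 0.1565 → 0.16
Power = Φ(0.16) = 0.564.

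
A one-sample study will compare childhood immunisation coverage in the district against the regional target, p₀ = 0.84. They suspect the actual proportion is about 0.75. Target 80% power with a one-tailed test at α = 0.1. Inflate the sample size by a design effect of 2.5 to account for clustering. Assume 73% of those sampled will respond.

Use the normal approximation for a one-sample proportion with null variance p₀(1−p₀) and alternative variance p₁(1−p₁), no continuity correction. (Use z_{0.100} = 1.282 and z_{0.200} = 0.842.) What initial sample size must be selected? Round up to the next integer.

n = 295

n = [z_α·√(p₀q₀) + z_β·√(p₁q₁)]² / (p₁ − p₀)²
  = [1.282·√(0.84·0.16) + 0.842·√(0.75·0.25)]² / (-0.09)²
  = [1.282·0.3666 + 0.842·0.4330]² / 0.0081
  = [0.8346]² / 0.0081
  = 85.99
Design effect: 2.5 × 85.99 = 214.98.
Adjust for 73% response: 214.98 / 0.73 = 294.49.
Round up → n = 295.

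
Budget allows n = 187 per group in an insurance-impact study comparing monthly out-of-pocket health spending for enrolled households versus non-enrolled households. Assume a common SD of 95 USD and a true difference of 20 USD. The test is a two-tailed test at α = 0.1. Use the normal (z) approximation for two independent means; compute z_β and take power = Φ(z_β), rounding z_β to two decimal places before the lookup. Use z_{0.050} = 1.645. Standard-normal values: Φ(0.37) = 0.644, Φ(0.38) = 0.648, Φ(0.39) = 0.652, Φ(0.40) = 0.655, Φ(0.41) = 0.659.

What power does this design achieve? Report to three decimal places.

Power ≈ 0.652

z_β = δ·√(n/(σ₁²+σ₂²)) − z_{α/2}
    = 20 · √(187/18050) − 1.645
    = 20 · 0.10178 − 1.645
    = 2.0357 − 1.645 = 0.3907 → 0.39
Power = Φ(0.39) = 0.652.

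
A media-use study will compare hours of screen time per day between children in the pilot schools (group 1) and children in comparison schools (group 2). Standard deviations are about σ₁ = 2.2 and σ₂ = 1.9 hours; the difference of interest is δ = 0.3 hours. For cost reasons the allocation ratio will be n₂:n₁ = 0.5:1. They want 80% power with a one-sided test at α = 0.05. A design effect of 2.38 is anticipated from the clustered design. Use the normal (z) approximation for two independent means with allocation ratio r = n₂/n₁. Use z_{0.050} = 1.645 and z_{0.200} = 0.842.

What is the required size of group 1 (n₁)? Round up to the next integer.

n₁ = 1973

n₁ = (z_α + z_β)² · (σ₁² + σ₂²/r) / δ²
   = (1.645 + 0.842)² · (2.2² + 1.9²/0.5) / 0.3²
   = 6.1852 · (4.84 + 7.22) / 0.09
   = 6.1852 · 12.06 / 0.09
   = 828.81
Design effect: 2.38 × 828.81 = 1972.57.
Round up → n₁ = 1973; n₂ = r·n₁ = 0.5 × 1973 = 987.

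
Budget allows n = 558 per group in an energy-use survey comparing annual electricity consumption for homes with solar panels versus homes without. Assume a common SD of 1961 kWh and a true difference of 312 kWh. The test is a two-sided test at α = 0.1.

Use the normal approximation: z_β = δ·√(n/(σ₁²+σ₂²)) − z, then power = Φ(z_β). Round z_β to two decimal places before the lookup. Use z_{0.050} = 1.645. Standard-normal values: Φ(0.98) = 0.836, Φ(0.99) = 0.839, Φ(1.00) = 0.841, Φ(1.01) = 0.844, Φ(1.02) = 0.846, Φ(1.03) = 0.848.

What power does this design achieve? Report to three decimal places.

z_β = δ·√(n/(σ₁²+σ₂²)) − z_{α/2}
    = 312 · √(558/7691042) − 1.645
    = 312 · 0.00852 − 1.645
    = 2.6575 − 1.645 = 1.0125 → 1.01
Power = Φ(1.01) = 0.844.

Power ≈ 0.844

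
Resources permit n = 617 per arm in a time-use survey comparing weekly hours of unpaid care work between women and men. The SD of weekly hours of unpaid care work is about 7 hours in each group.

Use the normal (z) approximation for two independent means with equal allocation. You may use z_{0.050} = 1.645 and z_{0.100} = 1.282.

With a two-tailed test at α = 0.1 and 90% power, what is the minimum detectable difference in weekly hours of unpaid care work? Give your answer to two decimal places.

Minimum detectable difference ≈ 1.17 hours

δ = (z_{α/2} + z_β) · √((σ₁²+σ₂²)/n)
  = (1.645 + 1.282) · √(98/617)
  = 2.927 · √0.15883
  = 2.927 · 0.3985
  = 1.1665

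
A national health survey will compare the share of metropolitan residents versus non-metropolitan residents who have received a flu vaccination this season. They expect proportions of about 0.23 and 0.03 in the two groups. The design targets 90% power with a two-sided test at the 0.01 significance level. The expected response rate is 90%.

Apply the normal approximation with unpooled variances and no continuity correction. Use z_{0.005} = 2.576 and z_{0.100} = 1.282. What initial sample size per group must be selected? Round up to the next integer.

n = (z_{α/2} + z_β)² · [p₁(1−p₁) + p₂(1−p₂)] / (p₁ − p₂)²
  = (2.576 + 1.282)² · (0.23·0.77 + 0.03·0.97) / (0.20)²
  = (3.858)² · (0.1771 + 0.0291) / 0.0400
  = 14.8842 · 0.2062 / 0.0400
  = 76.73
Adjust for 90% response: 76.73 / 0.90 = 85.25.
Round up → n = 86 per group.

n = 86 per group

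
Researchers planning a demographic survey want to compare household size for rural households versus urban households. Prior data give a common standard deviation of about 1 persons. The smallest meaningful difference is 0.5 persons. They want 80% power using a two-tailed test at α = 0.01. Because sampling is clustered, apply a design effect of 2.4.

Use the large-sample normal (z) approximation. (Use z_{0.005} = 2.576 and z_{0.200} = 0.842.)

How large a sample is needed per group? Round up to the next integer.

n = 225 per group

n = (z_{α/2} + z_β)² · (σ₁² + σ₂²) / δ²
  = (2.576 + 0.842)² · (2·1² = 2) / 0.5²
  = 11.6827 · 2 / 0.25
  = 93.46
Design effect: 2.4 × 93.46 = 224.31.
Round up → n = 225 per group.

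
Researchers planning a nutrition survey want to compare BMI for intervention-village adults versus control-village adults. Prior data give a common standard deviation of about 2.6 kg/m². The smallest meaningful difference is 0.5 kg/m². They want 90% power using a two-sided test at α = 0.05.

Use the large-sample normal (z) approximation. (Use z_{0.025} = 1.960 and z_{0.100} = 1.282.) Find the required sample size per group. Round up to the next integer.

n = 569 per group

n = (z_{α/2} + z_β)² · (σ₁² + σ₂²) / δ²
  = (1.960 + 1.282)² · (2·2.6² = 13.52) / 0.5²
  = 10.5106 · 13.52 / 0.25
  = 568.41
Round up → n = 569 per group.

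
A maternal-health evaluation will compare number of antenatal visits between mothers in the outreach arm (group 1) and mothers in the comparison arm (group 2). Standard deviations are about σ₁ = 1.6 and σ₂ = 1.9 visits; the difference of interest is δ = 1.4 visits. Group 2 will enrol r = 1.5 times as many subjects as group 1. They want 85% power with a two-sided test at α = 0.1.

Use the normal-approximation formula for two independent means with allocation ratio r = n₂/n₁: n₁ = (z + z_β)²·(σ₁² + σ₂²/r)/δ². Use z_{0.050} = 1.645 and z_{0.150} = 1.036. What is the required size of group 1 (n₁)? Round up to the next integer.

n₁ = (z_{α/2} + z_β)² · (σ₁² + σ₂²/r) / δ²
   = (1.645 + 1.036)² · (1.6² + 1.9²/1.5) / 1.4²
   = 7.1878 · (2.56 + 2.4067) / 1.96
   = 7.1878 · 4.9667 / 1.96
   = 18.21
Round up → n₁ = 19; n₂ = r·n₁ = 1.5 × 19 = 29.

n₁ = 19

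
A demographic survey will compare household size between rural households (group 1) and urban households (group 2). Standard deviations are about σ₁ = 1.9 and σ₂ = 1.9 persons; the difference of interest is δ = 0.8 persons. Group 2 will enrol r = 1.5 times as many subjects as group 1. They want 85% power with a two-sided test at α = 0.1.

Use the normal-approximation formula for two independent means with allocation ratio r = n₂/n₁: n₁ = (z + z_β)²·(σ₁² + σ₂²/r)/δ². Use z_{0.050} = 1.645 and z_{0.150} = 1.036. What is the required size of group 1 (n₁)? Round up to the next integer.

n₁ = (z_{α/2} + z_β)² · (σ₁² + σ₂²/r) / δ²
   = (1.645 + 1.036)² · (1.9² + 1.9²/1.5) / 0.8²
   = 7.1878 · (3.61 + 2.4067) / 0.64
   = 7.1878 · 6.0167 / 0.64
   = 67.57
Round up → n₁ = 68; n₂ = r·n₁ = 1.5 × 68 = 102.

n₁ = 68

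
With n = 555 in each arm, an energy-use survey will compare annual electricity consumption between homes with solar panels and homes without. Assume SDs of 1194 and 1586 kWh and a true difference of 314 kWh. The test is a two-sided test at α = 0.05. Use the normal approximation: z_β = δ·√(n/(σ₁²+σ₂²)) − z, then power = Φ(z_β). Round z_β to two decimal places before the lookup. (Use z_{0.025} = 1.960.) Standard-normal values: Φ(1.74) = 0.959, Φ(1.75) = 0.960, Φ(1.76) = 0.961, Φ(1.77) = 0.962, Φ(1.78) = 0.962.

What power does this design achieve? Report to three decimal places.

z_β = δ·√(n/(σ₁²+σ₂²)) − z_{α/2}
    = 314 · √(555/3941032) − 1.960
    = 314 · 0.01187 − 1.960
    = 3.7262 − 1.960 = 1.7662 → 1.77
Power = Φ(1.77) = 0.962.

Power ≈ 0.962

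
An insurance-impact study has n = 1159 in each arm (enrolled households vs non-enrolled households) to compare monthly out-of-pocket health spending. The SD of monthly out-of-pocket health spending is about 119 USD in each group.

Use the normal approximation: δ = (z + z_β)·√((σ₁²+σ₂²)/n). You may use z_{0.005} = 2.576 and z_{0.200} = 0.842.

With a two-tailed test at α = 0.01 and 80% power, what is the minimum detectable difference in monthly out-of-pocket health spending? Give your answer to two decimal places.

δ = (z_{α/2} + z_β) · √((σ₁²+σ₂²)/n)
  = (2.576 + 0.842) · √(28322/1159)
  = 3.418 · √24.4366
  = 3.418 · 4.9433
  = 16.8963

Minimum detectable difference ≈ 16.90 USD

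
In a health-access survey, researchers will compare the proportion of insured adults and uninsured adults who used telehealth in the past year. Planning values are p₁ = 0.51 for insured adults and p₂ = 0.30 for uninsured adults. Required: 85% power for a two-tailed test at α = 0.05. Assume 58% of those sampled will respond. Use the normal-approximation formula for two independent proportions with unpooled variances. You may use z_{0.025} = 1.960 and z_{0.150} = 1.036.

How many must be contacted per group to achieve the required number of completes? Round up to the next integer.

n = 162 per group

n = (z_{α/2} + z_β)² · [p₁(1−p₁) + p₂(1−p₂)] / (p₁ − p₂)²
  = (1.960 + 1.036)² · (0.51·0.49 + 0.30·0.70) / (0.21)²
  = (2.996)² · (0.2499 + 0.2100) / 0.0441
  = 8.9760 · 0.4599 / 0.0441
  = 93.61
Adjust for 58% response: 93.61 / 0.58 = 161.39.
Round up → n = 162 per group.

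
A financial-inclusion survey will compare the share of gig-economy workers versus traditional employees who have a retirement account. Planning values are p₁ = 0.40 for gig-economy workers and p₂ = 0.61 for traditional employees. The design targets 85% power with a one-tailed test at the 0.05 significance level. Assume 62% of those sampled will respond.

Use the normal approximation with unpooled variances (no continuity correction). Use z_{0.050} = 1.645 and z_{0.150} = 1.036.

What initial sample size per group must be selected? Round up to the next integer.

n = 126 per group

n = (z_α + z_β)² · [p₁(1−p₁) + p₂(1−p₂)] / (p₁ − p₂)²
  = (1.645 + 1.036)² · (0.40·0.60 + 0.61·0.39) / (-0.21)²
  = (2.681)² · (0.2400 + 0.2379) / 0.0441
  = 7.1878 · 0.4779 / 0.0441
  = 77.89
Adjust for 62% response: 77.89 / 0.62 = 125.63.
Round up → n = 126 per group.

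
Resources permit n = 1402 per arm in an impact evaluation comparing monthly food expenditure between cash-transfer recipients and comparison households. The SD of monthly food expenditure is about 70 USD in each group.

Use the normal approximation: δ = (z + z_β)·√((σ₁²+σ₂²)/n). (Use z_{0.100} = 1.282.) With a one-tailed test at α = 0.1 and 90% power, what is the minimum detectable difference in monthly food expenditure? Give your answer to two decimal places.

Minimum detectable difference ≈ 6.78 USD

δ = (z_α + z_β) · √((σ₁²+σ₂²)/n)
  = (1.282 + 1.282) · √(9800/1402)
  = 2.564 · √6.99
  = 2.564 · 2.6439
  = 6.7789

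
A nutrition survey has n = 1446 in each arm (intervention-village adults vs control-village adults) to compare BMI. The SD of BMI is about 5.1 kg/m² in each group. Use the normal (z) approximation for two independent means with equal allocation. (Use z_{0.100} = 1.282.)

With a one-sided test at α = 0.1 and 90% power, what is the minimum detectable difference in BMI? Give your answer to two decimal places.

Minimum detectable difference ≈ 0.49 kg/m²

δ = (z_α + z_β) · √((σ₁²+σ₂²)/n)
  = (1.282 + 1.282) · √(52.02/1446)
  = 2.564 · √0.03598
  = 2.564 · 0.1897
  = 0.4863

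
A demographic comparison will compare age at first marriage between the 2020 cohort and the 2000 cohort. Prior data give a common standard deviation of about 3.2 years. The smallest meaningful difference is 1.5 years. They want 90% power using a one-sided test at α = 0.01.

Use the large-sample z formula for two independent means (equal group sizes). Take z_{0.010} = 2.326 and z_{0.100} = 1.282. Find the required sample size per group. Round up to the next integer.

n = 119 per group

n = (z_α + z_β)² · (σ₁² + σ₂²) / δ²
  = (2.326 + 1.282)² · (2·3.2² = 20.48) / 1.5²
  = 13.0177 · 20.48 / 2.25
  = 118.49
Round up → n = 119 per group.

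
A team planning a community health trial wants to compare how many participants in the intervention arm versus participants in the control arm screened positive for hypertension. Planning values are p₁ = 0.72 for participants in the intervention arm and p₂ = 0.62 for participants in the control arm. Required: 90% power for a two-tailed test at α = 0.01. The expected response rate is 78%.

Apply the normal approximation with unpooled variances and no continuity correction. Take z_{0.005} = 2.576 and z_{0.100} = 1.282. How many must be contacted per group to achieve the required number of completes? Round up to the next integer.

n = (z_{α/2} + z_β)² · [p₁(1−p₁) + p₂(1−p₂)] / (p₁ − p₂)²
  = (2.576 + 1.282)² · (0.72·0.28 + 0.62·0.38) / (0.10)²
  = (3.858)² · (0.2016 + 0.2356) / 0.0100
  = 14.8842 · 0.4372 / 0.0100
  = 650.74
Adjust for 78% response: 650.74 / 0.78 = 834.28.
Round up → n = 835 per group.

n = 835 per group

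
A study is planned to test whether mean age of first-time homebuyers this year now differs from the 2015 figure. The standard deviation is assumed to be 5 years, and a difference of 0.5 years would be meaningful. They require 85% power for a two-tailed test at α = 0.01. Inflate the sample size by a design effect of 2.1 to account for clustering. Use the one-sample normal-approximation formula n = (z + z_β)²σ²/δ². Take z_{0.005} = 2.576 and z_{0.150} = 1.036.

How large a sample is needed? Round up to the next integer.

n = 2740

n = (z_{α/2} + z_β)² · σ² / δ²
  = (2.576 + 1.036)² · 5² / 0.5²
  = 13.0465 · 25 / 0.25
  = 1304.65
Design effect: 2.1 × 1304.65 = 2739.77.
Round up → n = 2740.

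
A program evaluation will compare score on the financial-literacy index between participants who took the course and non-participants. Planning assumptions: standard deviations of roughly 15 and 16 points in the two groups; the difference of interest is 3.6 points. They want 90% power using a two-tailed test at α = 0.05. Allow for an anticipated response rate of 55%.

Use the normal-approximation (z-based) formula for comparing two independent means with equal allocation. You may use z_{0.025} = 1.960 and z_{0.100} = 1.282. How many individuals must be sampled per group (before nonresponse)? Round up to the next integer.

n = 710 per group

n = (z_{α/2} + z_β)² · (σ₁² + σ₂²) / δ²
  = (1.960 + 1.282)² · (15² + 16² = 481) / 3.6²
  = 10.5106 · 481 / 12.96
  = 390.09
Adjust for 55% response: 390.09 / 0.55 = 709.26.
Round up → n = 710 per group.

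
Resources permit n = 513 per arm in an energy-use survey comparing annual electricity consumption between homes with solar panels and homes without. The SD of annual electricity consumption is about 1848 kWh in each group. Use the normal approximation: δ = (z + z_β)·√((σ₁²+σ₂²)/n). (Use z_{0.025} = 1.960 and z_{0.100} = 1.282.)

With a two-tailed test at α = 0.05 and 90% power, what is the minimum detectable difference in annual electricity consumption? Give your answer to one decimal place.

Minimum detectable difference ≈ 374.1 kWh

δ = (z_{α/2} + z_β) · √((σ₁²+σ₂²)/n)
  = (1.960 + 1.282) · √(6830208/513)
  = 3.242 · √13314.2
  = 3.242 · 115.3874
  = 374.0859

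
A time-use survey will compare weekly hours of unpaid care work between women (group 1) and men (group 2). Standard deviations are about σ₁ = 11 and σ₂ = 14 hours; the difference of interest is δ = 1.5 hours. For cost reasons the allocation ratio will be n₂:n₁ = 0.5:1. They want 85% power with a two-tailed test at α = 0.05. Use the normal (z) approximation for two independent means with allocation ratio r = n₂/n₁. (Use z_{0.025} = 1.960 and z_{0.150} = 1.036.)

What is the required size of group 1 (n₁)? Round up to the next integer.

n₁ = (z_{α/2} + z_β)² · (σ₁² + σ₂²/r) / δ²
   = (1.960 + 1.036)² · (11² + 14²/0.5) / 1.5²
   = 8.9760 · (121 + 392) / 2.25
   = 8.9760 · 513 / 2.25
   = 2046.53
Round up → n₁ = 2047; n₂ = r·n₁ = 0.5 × 2047 = 1024.

n₁ = 2047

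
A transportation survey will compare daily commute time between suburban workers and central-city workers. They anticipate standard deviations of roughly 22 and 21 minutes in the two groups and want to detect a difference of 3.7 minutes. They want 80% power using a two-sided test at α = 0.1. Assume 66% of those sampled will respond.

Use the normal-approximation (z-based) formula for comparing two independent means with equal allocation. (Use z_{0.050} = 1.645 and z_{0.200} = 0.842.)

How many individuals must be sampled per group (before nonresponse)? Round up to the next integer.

n = (z_{α/2} + z_β)² · (σ₁² + σ₂²) / δ²
  = (1.645 + 0.842)² · (22² + 21² = 925) / 3.7²
  = 6.1852 · 925 / 13.69
  = 417.92
Adjust for 66% response: 417.92 / 0.66 = 633.21.
Round up → n = 634 per group.

n = 634 per group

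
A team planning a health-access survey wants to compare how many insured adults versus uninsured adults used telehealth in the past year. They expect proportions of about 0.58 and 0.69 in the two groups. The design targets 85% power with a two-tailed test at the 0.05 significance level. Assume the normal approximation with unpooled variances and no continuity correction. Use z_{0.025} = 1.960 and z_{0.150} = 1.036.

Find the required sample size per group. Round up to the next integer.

n = 340 per group

n = (z_{α/2} + z_β)² · [p₁(1−p₁) + p₂(1−p₂)] / (p₁ − p₂)²
  = (1.960 + 1.036)² · (0.58·0.42 + 0.69·0.31) / (-0.11)²
  = (2.996)² · (0.2436 + 0.2139) / 0.0121
  = 8.9760 · 0.4575 / 0.0121
  = 339.38
Round up → n = 340 per group.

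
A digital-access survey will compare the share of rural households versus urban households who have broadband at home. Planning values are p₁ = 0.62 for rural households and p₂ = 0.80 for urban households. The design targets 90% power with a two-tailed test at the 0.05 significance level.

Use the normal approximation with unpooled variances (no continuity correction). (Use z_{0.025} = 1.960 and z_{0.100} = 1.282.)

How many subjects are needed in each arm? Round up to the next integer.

n = 129 per group

n = (z_{α/2} + z_β)² · [p₁(1−p₁) + p₂(1−p₂)] / (p₁ − p₂)²
  = (1.960 + 1.282)² · (0.62·0.38 + 0.80·0.20) / (-0.18)²
  = (3.242)² · (0.2356 + 0.1600) / 0.0324
  = 10.5106 · 0.3956 / 0.0324
  = 128.33
Round up → n = 129 per group.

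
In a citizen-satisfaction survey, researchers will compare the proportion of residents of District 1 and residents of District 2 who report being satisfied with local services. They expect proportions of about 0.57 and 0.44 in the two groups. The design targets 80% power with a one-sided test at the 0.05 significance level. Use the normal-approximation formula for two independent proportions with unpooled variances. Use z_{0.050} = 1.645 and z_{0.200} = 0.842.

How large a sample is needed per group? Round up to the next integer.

n = (z_α + z_β)² · [p₁(1−p₁) + p₂(1−p₂)] / (p₁ − p₂)²
  = (1.645 + 0.842)² · (0.57·0.43 + 0.44·0.56) / (0.13)²
  = (2.487)² · (0.2451 + 0.2464) / 0.0169
  = 6.1852 · 0.4915 / 0.0169
  = 179.88
Round up → n = 180 per group.

n = 180 per group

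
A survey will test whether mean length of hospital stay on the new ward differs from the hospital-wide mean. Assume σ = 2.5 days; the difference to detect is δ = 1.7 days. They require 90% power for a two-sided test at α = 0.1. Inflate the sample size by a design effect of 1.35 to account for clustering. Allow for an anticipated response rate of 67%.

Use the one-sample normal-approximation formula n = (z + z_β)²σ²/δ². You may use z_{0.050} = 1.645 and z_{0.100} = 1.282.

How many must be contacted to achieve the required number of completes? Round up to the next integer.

n = (z_{α/2} + z_β)² · σ² / δ²
  = (1.645 + 1.282)² · 2.5² / 1.7²
  = 8.5673 · 6.25 / 2.89
  = 18.53
Design effect: 1.35 × 18.53 = 25.01.
Adjust for 67% response: 25.01 / 0.67 = 37.33.
Round up → n = 38.

n = 38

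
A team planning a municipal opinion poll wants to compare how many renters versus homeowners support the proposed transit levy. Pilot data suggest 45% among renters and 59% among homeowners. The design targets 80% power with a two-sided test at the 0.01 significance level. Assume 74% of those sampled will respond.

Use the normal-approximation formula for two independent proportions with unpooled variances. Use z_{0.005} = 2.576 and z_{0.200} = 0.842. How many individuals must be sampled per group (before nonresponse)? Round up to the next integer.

n = (z_{α/2} + z_β)² · [p₁(1−p₁) + p₂(1−p₂)] / (p₁ − p₂)²
  = (2.576 + 0.842)² · (0.45·0.55 + 0.59·0.41) / (-0.14)²
  = (3.418)² · (0.2475 + 0.2419) / 0.0196
  = 11.6827 · 0.4894 / 0.0196
  = 291.71
Adjust for 74% response: 291.71 / 0.74 = 394.20.
Round up → n = 395 per group.

n = 395 per group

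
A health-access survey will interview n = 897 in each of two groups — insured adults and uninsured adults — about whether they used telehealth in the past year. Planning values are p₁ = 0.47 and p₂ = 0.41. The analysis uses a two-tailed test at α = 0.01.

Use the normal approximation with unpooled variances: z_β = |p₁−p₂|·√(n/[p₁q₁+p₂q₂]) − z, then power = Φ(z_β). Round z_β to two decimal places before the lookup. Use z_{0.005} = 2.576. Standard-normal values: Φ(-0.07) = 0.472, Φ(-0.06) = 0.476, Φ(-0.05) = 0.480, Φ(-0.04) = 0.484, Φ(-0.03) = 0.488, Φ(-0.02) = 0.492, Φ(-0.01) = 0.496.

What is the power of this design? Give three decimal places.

Power ≈ 0.496

z_β = |p₁−p₂|·√(n/[p₁q₁+p₂q₂]) − z_{α/2}
    = 0.06 · √(897/0.4910) − 2.576
    = 0.06 · 42.7421 − 2.576
    = 2.5645 − 2.576 = -0.0115 → -0.01
Power = Φ(-0.01) = 0.496.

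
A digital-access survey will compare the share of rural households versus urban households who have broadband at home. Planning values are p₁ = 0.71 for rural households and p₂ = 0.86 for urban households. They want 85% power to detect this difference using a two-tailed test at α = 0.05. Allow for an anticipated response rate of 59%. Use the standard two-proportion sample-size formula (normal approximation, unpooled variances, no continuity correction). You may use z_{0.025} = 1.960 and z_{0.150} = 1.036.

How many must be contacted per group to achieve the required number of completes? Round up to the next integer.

n = (z_{α/2} + z_β)² · [p₁(1−p₁) + p₂(1−p₂)] / (p₁ − p₂)²
  = (1.960 + 1.036)² · (0.71·0.29 + 0.86·0.14) / (-0.15)²
  = (2.996)² · (0.2059 + 0.1204) / 0.0225
  = 8.9760 · 0.3263 / 0.0225
  = 130.17
Adjust for 59% response: 130.17 / 0.59 = 220.63.
Round up → n = 221 per group.

n = 221 per group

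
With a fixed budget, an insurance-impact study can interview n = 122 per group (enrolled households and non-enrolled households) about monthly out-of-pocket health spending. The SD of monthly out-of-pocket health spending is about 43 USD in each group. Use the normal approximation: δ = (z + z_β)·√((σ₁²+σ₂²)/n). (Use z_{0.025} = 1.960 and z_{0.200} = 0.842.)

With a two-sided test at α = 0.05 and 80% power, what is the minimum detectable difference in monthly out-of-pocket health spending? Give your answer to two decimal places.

Minimum detectable difference ≈ 15.43 USD

δ = (z_{α/2} + z_β) · √((σ₁²+σ₂²)/n)
  = (1.960 + 0.842) · √(3698/122)
  = 2.802 · √30.3115
  = 2.802 · 5.5056
  = 15.4267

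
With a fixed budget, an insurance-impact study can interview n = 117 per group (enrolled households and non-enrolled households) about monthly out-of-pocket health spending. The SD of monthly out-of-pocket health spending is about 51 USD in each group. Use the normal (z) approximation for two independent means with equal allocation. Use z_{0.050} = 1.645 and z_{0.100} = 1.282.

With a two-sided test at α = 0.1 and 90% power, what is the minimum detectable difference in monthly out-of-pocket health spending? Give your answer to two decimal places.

δ = (z_{α/2} + z_β) · √((σ₁²+σ₂²)/n)
  = (1.645 + 1.282) · √(5202/117)
  = 2.927 · √44.4615
  = 2.927 · 6.6679
  = 19.5171

Minimum detectable difference ≈ 19.52 USD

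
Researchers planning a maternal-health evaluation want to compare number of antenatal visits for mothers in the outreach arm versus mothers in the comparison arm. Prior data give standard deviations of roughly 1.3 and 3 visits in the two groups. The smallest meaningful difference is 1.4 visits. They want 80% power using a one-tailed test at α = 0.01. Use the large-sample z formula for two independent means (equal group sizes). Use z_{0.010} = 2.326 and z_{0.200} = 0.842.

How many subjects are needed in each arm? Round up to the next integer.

n = 55 per group

n = (z_α + z_β)² · (σ₁² + σ₂²) / δ²
  = (2.326 + 0.842)² · (1.3² + 3² = 10.69) / 1.4²
  = 10.0362 · 10.69 / 1.96
  = 54.74
Round up → n = 55 per group.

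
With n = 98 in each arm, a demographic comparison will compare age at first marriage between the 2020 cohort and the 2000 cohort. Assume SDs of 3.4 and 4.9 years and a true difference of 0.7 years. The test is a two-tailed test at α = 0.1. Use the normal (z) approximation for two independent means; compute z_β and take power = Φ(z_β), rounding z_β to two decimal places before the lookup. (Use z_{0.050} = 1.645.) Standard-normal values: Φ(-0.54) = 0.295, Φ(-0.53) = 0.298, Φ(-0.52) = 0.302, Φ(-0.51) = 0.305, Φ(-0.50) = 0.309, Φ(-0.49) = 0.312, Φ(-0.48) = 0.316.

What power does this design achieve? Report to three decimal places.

Power ≈ 0.316

z_β = δ·√(n/(σ₁²+σ₂²)) − z_{α/2}
    = 0.7 · √(98/35.57) − 1.645
    = 0.7 · 1.65986 − 1.645
    = 1.1619 − 1.645 = -0.4831 → -0.48
Power = Φ(-0.48) = 0.316.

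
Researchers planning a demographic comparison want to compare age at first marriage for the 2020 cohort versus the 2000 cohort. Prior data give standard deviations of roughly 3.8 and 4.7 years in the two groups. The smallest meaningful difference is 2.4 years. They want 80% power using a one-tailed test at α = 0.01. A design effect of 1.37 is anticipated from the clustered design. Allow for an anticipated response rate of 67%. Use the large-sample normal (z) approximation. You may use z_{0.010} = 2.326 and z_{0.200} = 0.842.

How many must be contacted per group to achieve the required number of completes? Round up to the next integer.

n = 131 per group

n = (z_α + z_β)² · (σ₁² + σ₂²) / δ²
  = (2.326 + 0.842)² · (3.8² + 4.7² = 36.53) / 2.4²
  = 10.0362 · 36.53 / 5.76
  = 63.65
Design effect: 1.37 × 63.65 = 87.20.
Adjust for 67% response: 87.20 / 0.67 = 130.15.
Round up → n = 131 per group.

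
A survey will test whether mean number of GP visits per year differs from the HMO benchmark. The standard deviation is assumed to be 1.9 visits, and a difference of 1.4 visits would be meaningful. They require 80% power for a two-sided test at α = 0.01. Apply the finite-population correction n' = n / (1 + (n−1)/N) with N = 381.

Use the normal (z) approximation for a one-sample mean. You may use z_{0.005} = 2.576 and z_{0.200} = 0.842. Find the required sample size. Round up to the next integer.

n = (z_{α/2} + z_β)² · σ² / δ²
  = (2.576 + 0.842)² · 1.9² / 1.4²
  = 11.6827 · 3.61 / 1.96
  = 21.52
Finite-population correction (N = 381): 21.52 / (1 + (21.52 − 1)/381) = 20.42.
Round up → n = 21.

n = 21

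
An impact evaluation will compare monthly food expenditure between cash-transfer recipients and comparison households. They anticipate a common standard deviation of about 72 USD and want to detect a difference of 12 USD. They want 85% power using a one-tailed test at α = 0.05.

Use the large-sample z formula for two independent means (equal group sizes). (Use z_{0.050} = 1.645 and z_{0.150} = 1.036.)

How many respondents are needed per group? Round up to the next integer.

n = 518 per group

n = (z_α + z_β)² · (σ₁² + σ₂²) / δ²
  = (1.645 + 1.036)² · (2·72² = 10368) / 12²
  = 7.1878 · 10368 / 144
  = 517.52
Round up → n = 518 per group.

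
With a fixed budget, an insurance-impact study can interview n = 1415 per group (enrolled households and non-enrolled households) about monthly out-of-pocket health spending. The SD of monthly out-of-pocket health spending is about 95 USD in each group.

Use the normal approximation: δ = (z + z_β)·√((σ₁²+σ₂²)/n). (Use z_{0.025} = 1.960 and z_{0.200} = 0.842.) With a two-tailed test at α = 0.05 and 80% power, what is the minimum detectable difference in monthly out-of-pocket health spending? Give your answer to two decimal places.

Minimum detectable difference ≈ 10.01 USD

δ = (z_{α/2} + z_β) · √((σ₁²+σ₂²)/n)
  = (1.960 + 0.842) · √(18050/1415)
  = 2.802 · √12.7562
  = 2.802 · 3.5716
  = 10.0076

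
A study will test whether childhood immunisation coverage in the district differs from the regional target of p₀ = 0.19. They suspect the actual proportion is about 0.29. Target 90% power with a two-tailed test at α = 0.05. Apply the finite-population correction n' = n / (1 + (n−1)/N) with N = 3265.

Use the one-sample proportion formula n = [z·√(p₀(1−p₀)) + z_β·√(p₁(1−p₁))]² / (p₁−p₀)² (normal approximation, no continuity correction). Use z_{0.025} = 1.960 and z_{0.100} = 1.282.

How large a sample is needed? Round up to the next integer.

n = [z_{α/2}·√(p₀q₀) + z_β·√(p₁q₁)]² / (p₁ − p₀)²
  = [1.960·√(0.19·0.81) + 1.282·√(0.29·0.71)]² / (0.10)²
  = [1.960·0.3923 + 1.282·0.4538]² / 0.0100
  = [1.3506]² / 0.0100
  = 182.42
Finite-population correction (N = 3265): 182.42 / (1 + (182.42 − 1)/3265) = 172.82.
Round up → n = 173.

n = 173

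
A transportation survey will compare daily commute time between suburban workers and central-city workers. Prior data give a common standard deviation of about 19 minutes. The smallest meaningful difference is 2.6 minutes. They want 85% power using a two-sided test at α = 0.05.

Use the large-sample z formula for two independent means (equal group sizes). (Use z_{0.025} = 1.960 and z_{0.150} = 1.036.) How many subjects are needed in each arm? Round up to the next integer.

n = (z_{α/2} + z_β)² · (σ₁² + σ₂²) / δ²
  = (1.960 + 1.036)² · (2·19² = 722) / 2.6²
  = 8.9760 · 722 / 6.76
  = 958.68
Round up → n = 959 per group.

n = 959 per group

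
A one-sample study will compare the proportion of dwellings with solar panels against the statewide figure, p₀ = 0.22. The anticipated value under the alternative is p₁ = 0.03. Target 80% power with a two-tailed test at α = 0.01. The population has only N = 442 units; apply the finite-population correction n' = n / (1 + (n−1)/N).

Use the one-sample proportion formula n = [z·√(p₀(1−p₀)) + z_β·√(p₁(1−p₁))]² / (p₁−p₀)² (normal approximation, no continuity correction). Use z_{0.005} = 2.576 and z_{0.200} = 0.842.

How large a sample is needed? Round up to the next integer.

n = [z_{α/2}·√(p₀q₀) + z_β·√(p₁q₁)]² / (p₁ − p₀)²
  = [2.576·√(0.22·0.78) + 0.842·√(0.03·0.97)]² / (-0.19)²
  = [2.576·0.4142 + 0.842·0.1706]² / 0.0361
  = [1.2107]² / 0.0361
  = 40.61
Finite-population correction (N = 442): 40.61 / (1 + (40.61 − 1)/442) = 37.27.
Round up → n = 38.

n = 38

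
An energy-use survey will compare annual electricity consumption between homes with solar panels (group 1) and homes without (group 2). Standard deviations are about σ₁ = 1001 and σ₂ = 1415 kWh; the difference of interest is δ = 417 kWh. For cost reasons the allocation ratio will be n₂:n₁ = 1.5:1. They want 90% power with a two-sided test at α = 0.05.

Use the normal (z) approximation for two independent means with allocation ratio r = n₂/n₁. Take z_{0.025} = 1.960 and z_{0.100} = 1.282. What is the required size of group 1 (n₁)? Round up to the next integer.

n₁ = 142

n₁ = (z_{α/2} + z_β)² · (σ₁² + σ₂²/r) / δ²
   = (1.960 + 1.282)² · (1001² + 1415²/1.5) / 417²
   = 10.5106 · (1002001 + 1334816.7) / 173889
   = 10.5106 · 2336817.7 / 173889
   = 141.25
Round up → n₁ = 142; n₂ = r·n₁ = 1.5 × 142 = 213.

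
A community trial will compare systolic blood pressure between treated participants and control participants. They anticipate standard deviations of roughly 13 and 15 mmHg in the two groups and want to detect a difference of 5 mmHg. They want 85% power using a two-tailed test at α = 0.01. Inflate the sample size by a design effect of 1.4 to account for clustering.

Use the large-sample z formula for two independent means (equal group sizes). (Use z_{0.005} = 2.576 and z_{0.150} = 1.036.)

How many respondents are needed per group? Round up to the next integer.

n = (z_{α/2} + z_β)² · (σ₁² + σ₂²) / δ²
  = (2.576 + 1.036)² · (13² + 15² = 394) / 5²
  = 13.0465 · 394 / 25
  = 205.61
Design effect: 1.4 × 205.61 = 287.86.
Round up → n = 288 per group.

n = 288 per group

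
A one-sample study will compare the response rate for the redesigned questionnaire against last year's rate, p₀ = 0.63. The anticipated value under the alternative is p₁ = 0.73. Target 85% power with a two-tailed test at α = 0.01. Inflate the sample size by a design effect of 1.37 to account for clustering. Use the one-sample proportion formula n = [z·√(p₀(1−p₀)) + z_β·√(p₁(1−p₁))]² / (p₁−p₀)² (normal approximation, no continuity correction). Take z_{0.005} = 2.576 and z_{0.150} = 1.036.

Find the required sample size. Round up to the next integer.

n = [z_{α/2}·√(p₀q₀) + z_β·√(p₁q₁)]² / (p₁ − p₀)²
  = [2.576·√(0.63·0.37) + 1.036·√(0.73·0.27)]² / (0.10)²
  = [2.576·0.4828 + 1.036·0.4440]² / 0.0100
  = [1.7036]² / 0.0100
  = 290.24
Design effect: 1.37 × 290.24 = 397.63.
Round up → n = 398.

n = 398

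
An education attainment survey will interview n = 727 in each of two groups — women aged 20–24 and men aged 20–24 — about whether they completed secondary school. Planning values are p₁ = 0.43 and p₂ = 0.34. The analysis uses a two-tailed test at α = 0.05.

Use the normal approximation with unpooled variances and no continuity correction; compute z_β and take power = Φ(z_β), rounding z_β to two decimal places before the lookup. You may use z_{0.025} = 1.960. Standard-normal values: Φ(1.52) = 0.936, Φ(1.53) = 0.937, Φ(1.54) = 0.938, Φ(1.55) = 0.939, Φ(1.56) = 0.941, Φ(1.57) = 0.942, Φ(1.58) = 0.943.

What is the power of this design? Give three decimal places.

Power ≈ 0.943

z_β = |p₁−p₂|·√(n/[p₁q₁+p₂q₂]) − z_{α/2}
    = 0.09 · √(727/0.4695) − 1.960
    = 0.09 · 39.3504 − 1.960
    = 3.5415 − 1.960 = 1.5815 → 1.58
Power = Φ(1.58) = 0.943.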